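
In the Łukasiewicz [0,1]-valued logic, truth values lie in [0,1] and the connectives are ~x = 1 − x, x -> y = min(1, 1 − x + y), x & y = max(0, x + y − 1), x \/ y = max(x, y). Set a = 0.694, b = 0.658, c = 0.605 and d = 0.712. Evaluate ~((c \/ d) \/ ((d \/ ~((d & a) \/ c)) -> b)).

0.054

c \/ d = max(0.605, 0.712) = 0.712
d & a = max(0, 0.712 + 0.694 − 1) = max(0, 0.406) = 0.406
(d & a) \/ c = max(0.406, 0.605) = 0.605
~((d & a) \/ c) = 1 − 0.605 = 0.395
d \/ ~((d & a) \/ c) = max(0.712, 0.395) = 0.712
(d \/ ~((d & a) \/ c)) -> b = min(1, 1 − 0.712 + 0.658) = min(1, 0.946) = 0.946
(c \/ d) \/ ((d \/ ~((d & a) \/ c)) -> b) = max(0.712, 0.946) = 0.946
~((c \/ d) \/ ((d \/ ~((d & a) \/ c)) -> b)) = 1 − 0.946 = 0.054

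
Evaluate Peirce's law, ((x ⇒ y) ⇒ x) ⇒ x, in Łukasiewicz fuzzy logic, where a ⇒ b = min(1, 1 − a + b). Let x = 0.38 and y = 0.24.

x ⇒ y = min(1, 1 − 0.38 + 0.24) = min(1, 0.86) = 0.86
(x ⇒ y) ⇒ x = min(1, 1 − 0.86 + 0.38) = min(1, 0.52) = 0.52
((x ⇒ y) ⇒ x) ⇒ x = min(1, 1 − 0.52 + 0.38) = min(1, 0.86) = 0.86
(The value 0.86 < 1 shows this instance is not satisfied; not a Ł∞-tautology in general.)

0.86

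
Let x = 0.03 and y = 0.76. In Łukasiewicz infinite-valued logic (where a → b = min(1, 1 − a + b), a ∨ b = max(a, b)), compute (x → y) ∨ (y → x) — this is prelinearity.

1.00

x → y = min(1, 1 − 0.03 + 0.76) = min(1, 1.73) = 1.00
y → x = min(1, 1 − 0.76 + 0.03) = min(1, 0.27) = 0.27
(x → y) ∨ (y → x) = max(1.00, 0.27) = 1.00
(As expected: a Ł∞-tautology — holds in every MV-chain.)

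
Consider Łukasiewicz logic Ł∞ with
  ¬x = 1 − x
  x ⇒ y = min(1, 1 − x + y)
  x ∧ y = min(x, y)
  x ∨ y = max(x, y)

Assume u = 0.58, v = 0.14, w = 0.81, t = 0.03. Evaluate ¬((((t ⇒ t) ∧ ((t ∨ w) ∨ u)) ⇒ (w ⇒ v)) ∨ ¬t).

0.03

t ⇒ t = min(1, 1 − 0.03 + 0.03) = min(1, 1.00) = 1.00
t ∨ w = max(0.03, 0.81) = 0.81
(t ∨ w) ∨ u = max(0.81, 0.58) = 0.81
(t ⇒ t) ∧ ((t ∨ w) ∨ u) = min(1.00, 0.81) = 0.81
w ⇒ v = min(1, 1 − 0.81 + 0.14) = min(1, 0.33) = 0.33
((t ⇒ t) ∧ ((t ∨ w) ∨ u)) ⇒ (w ⇒ v) = min(1, 1 − 0.81 + 0.33) = min(1, 0.52) = 0.52
¬t = 1 − 0.03 = 0.97
(((t ⇒ t) ∧ ((t ∨ w) ∨ u)) ⇒ (w ⇒ v)) ∨ ¬t = max(0.52, 0.97) = 0.97
¬((((t ⇒ t) ∧ ((t ∨ w) ∨ u)) ⇒ (w ⇒ v)) ∨ ¬t) = 1 − 0.97 = 0.03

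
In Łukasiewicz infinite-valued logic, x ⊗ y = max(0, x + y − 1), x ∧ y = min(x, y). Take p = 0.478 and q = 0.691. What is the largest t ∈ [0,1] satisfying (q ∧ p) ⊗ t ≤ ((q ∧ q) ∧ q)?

1.000

q ∧ p = min(0.691, 0.478) = 0.478
So the left factor is q ∧ p = 0.478.
q ∧ q = min(0.691, 0.691) = 0.691
(q ∧ q) ∧ q = min(0.691, 0.691) = 0.691
So the right-hand bound is (q ∧ q) ∧ q = 0.691.
The residuum of the Łukasiewicz t-norm gives the supremum: min(1, 1 − 0.478 + 0.691).
1 − 0.478 + 0.691 = 1.213, so t = min(1, 1.213) = 1.000.
Check: 0.478 ⊗ 1.000 = max(0, 0.478) = 0.478 ≤ 0.691.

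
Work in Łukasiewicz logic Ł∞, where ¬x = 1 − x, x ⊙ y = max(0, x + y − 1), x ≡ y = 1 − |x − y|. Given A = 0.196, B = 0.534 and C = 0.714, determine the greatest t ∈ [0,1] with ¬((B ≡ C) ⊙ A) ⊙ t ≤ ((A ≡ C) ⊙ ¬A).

0.302

B ≡ C = 1 − |0.534 − 0.714| = 1 − 0.180 = 0.820
(B ≡ C) ⊙ A = max(0, 0.820 + 0.196 − 1) = max(0, 0.016) = 0.016
¬((B ≡ C) ⊙ A) = 1 − 0.016 = 0.984
So the left factor is ¬((B ≡ C) ⊙ A) = 0.984.
A ≡ C = 1 − |0.196 − 0.714| = 1 − 0.518 = 0.482
¬A = 1 − 0.196 = 0.804
(A ≡ C) ⊙ ¬A = max(0, 0.482 + 0.804 − 1) = max(0, 0.286) = 0.286
So the right-hand bound is (A ≡ C) ⊙ ¬A = 0.286.
The residuum of the Łukasiewicz t-norm gives the supremum: min(1, 1 − 0.984 + 0.286).
1 − 0.984 + 0.286 = 0.302, so t = min(1, 0.302) = 0.302.
Check: 0.984 ⊙ 0.302 = max(0, 0.286) = 0.286 ≤ 0.286.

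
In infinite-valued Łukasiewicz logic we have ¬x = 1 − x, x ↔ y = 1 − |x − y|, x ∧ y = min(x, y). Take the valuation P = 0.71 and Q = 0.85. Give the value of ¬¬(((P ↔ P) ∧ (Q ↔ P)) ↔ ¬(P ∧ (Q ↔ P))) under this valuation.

P ↔ P = 1 − |0.71 − 0.71| = 1 − 0.00 = 1.00
Q ↔ P = 1 − |0.85 − 0.71| = 1 − 0.14 = 0.86
(P ↔ P) ∧ (Q ↔ P) = min(1.00, 0.86) = 0.86
P ∧ (Q ↔ P) = min(0.71, 0.86) = 0.71
¬(P ∧ (Q ↔ P)) = 1 − 0.71 = 0.29
((P ↔ P) ∧ (Q ↔ P)) ↔ ¬(P ∧ (Q ↔ P)) = 1 − |0.86 − 0.29| = 1 − 0.57 = 0.43
¬(((P ↔ P) ∧ (Q ↔ P)) ↔ ¬(P ∧ (Q ↔ P))) = 1 − 0.43 = 0.57
¬¬(((P ↔ P) ∧ (Q ↔ P)) ↔ ¬(P ∧ (Q ↔ P))) = 1 − 0.57 = 0.43

0.43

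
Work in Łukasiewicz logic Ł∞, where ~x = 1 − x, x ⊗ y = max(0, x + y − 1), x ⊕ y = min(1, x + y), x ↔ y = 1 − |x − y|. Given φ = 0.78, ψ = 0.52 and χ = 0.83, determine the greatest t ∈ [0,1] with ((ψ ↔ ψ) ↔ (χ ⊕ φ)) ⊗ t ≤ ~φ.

0.22

ψ ↔ ψ = 1 − |0.52 − 0.52| = 1 − 0.00 = 1.00
χ ⊕ φ = min(1, 0.83 + 0.78) = min(1, 1.61) = 1.00
(ψ ↔ ψ) ↔ (χ ⊕ φ) = 1 − |1.00 − 1.00| = 1 − 0.00 = 1.00
So the left factor is (ψ ↔ ψ) ↔ (χ ⊕ φ) = 1.00.
~φ = 1 − 0.78 = 0.22
So the right-hand bound is ~φ = 0.22.
The residuum of the Łukasiewicz t-norm gives the supremum: min(1, 1 − 1.00 + 0.22).
1 − 1.00 + 0.22 = 0.22, so t = min(1, 0.22) = 0.22.
Check: 1.00 ⊗ 0.22 = max(0, 0.22) = 0.22 ≤ 0.22.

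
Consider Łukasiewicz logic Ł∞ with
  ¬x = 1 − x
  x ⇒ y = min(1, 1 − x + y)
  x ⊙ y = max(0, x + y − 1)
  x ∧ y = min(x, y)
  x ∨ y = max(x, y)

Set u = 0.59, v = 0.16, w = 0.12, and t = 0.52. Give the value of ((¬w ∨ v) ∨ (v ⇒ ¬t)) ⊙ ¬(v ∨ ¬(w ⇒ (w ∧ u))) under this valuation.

¬w = 1 − 0.12 = 0.88
¬w ∨ v = max(0.88, 0.16) = 0.88
¬t = 1 − 0.52 = 0.48
v ⇒ ¬t = min(1, 1 − 0.16 + 0.48) = min(1, 1.32) = 1.00
(¬w ∨ v) ∨ (v ⇒ ¬t) = max(0.88, 1.00) = 1.00
w ∧ u = min(0.12, 0.59) = 0.12
w ⇒ (w ∧ u) = min(1, 1 − 0.12 + 0.12) = min(1, 1.00) = 1.00
¬(w ⇒ (w ∧ u)) = 1 − 1.00 = 0.00
v ∨ ¬(w ⇒ (w ∧ u)) = max(0.16, 0.00) = 0.16
¬(v ∨ ¬(w ⇒ (w ∧ u))) = 1 − 0.16 = 0.84
((¬w ∨ v) ∨ (v ⇒ ¬t)) ⊙ ¬(v ∨ ¬(w ⇒ (w ∧ u))) = max(0, 1.00 + 0.84 − 1) = max(0, 0.84) = 0.84

0.84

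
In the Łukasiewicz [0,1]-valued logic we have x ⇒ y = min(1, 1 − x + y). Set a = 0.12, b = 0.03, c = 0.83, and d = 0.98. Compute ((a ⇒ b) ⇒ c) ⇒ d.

1.00

a ⇒ b = min(1, 1 − 0.12 + 0.03) = min(1, 0.91) = 0.91
(a ⇒ b) ⇒ c = min(1, 1 − 0.91 + 0.83) = min(1, 0.92) = 0.92
((a ⇒ b) ⇒ c) ⇒ d = min(1, 1 − 0.92 + 0.98) = min(1, 1.06) = 1.00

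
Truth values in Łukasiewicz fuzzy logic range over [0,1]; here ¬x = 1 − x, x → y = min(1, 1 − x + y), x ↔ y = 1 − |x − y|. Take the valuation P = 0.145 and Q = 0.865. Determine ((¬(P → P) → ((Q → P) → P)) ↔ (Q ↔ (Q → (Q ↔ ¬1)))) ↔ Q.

P → P = min(1, 1 − 0.145 + 0.145) = min(1, 1.000) = 1.000
¬(P → P) = 1 − 1.000 = 0.000
Q → P = min(1, 1 − 0.865 + 0.145) = min(1, 0.280) = 0.280
(Q → P) → P = min(1, 1 − 0.280 + 0.145) = min(1, 0.865) = 0.865
¬(P → P) → ((Q → P) → P) = min(1, 1 − 0.000 + 0.865) = min(1, 1.865) = 1.000
¬1 = 1 − 1.000 = 0.000
Q ↔ ¬1 = 1 − |0.865 − 0.000| = 1 − 0.865 = 0.135
Q → (Q ↔ ¬1) = min(1, 1 − 0.865 + 0.135) = min(1, 0.270) = 0.270
Q ↔ (Q → (Q ↔ ¬1)) = 1 − |0.865 − 0.270| = 1 − 0.595 = 0.405
(¬(P → P) → ((Q → P) → P)) ↔ (Q ↔ (Q → (Q ↔ ¬1))) = 1 − |1.000 − 0.405| = 1 − 0.595 = 0.405
((¬(P → P) → ((Q → P) → P)) ↔ (Q ↔ (Q → (Q ↔ ¬1)))) ↔ Q = 1 − |0.405 − 0.865| = 1 − 0.460 = 0.540

0.540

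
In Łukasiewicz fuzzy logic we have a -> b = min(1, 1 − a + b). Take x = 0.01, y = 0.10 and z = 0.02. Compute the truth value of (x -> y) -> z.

x -> y = min(1, 1 − 0.01 + 0.10) = min(1, 1.09) = 1.00
(x -> y) -> z = min(1, 1 − 1.00 + 0.02) = min(1, 0.02) = 0.02

0.02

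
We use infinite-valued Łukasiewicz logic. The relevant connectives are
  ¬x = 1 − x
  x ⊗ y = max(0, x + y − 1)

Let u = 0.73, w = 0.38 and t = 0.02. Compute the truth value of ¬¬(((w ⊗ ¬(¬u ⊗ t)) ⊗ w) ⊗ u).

0.00

¬u = 1 − 0.73 = 0.27
¬u ⊗ t = max(0, 0.27 + 0.02 − 1) = max(0, -0.71) = 0.00
¬(¬u ⊗ t) = 1 − 0.00 = 1.00
w ⊗ ¬(¬u ⊗ t) = max(0, 0.38 + 1.00 − 1) = max(0, 0.38) = 0.38
(w ⊗ ¬(¬u ⊗ t)) ⊗ w = max(0, 0.38 + 0.38 − 1) = max(0, -0.24) = 0.00
((w ⊗ ¬(¬u ⊗ t)) ⊗ w) ⊗ u = max(0, 0.00 + 0.73 − 1) = max(0, -0.27) = 0.00
¬(((w ⊗ ¬(¬u ⊗ t)) ⊗ w) ⊗ u) = 1 − 0.00 = 1.00
¬¬(((w ⊗ ¬(¬u ⊗ t)) ⊗ w) ⊗ u) = 1 − 1.00 = 0.00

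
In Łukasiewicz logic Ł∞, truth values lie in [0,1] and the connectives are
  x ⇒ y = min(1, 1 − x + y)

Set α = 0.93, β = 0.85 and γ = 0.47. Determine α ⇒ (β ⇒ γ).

0.69

β ⇒ γ = min(1, 1 − 0.85 + 0.47) = min(1, 0.62) = 0.62
α ⇒ (β ⇒ γ) = min(1, 1 − 0.93 + 0.62) = min(1, 0.69) = 0.69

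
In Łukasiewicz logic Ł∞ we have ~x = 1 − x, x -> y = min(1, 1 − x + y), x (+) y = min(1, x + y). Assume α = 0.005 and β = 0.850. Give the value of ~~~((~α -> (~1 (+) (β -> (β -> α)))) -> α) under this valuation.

0.305

~α = 1 − 0.005 = 0.995
~1 = 1 − 1.000 = 0.000
β -> α = min(1, 1 − 0.850 + 0.005) = min(1, 0.155) = 0.155
β -> (β -> α) = min(1, 1 − 0.850 + 0.155) = min(1, 0.305) = 0.305
~1 (+) (β -> (β -> α)) = min(1, 0.000 + 0.305) = min(1, 0.305) = 0.305
~α -> (~1 (+) (β -> (β -> α))) = min(1, 1 − 0.995 + 0.305) = min(1, 0.310) = 0.310
(~α -> (~1 (+) (β -> (β -> α)))) -> α = min(1, 1 − 0.310 + 0.005) = min(1, 0.695) = 0.695
~((~α -> (~1 (+) (β -> (β -> α)))) -> α) = 1 − 0.695 = 0.305
~~((~α -> (~1 (+) (β -> (β -> α)))) -> α) = 1 − 0.305 = 0.695
~~~((~α -> (~1 (+) (β -> (β -> α)))) -> α) = 1 − 0.695 = 0.305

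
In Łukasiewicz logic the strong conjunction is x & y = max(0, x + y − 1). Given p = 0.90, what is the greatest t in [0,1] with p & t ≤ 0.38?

0.48

The residuum of the Łukasiewicz t-norm gives the supremum: min(1, 1 − 0.90 + 0.38).
1 − 0.90 + 0.38 = 0.48, so t = min(1, 0.48) = 0.48.
Check: 0.90 & 0.48 = max(0, 0.38) = 0.38 ≤ 0.38.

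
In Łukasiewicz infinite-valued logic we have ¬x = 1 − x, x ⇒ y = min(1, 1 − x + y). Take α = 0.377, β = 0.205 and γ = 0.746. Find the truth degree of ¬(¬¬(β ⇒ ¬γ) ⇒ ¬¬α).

0.623

¬γ = 1 − 0.746 = 0.254
β ⇒ ¬γ = min(1, 1 − 0.205 + 0.254) = min(1, 1.049) = 1.000
¬(β ⇒ ¬γ) = 1 − 1.000 = 0.000
¬¬(β ⇒ ¬γ) = 1 − 0.000 = 1.000
¬α = 1 − 0.377 = 0.623
¬¬α = 1 − 0.623 = 0.377
¬¬(β ⇒ ¬γ) ⇒ ¬¬α = min(1, 1 − 1.000 + 0.377) = min(1, 0.377) = 0.377
¬(¬¬(β ⇒ ¬γ) ⇒ ¬¬α) = 1 − 0.377 = 0.623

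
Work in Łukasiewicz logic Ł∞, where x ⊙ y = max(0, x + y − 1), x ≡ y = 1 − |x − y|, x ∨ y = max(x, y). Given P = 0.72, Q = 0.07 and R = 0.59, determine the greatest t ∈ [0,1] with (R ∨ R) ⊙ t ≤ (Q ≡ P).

0.76

R ∨ R = max(0.59, 0.59) = 0.59
So the left factor is R ∨ R = 0.59.
Q ≡ P = 1 − |0.07 − 0.72| = 1 − 0.65 = 0.35
So the right-hand bound is Q ≡ P = 0.35.
The residuum of the Łukasiewicz t-norm gives the supremum: min(1, 1 − 0.59 + 0.35).
1 − 0.59 + 0.35 = 0.76, so t = min(1, 0.76) = 0.76.
Check: 0.59 ⊙ 0.76 = max(0, 0.35) = 0.35 ≤ 0.35.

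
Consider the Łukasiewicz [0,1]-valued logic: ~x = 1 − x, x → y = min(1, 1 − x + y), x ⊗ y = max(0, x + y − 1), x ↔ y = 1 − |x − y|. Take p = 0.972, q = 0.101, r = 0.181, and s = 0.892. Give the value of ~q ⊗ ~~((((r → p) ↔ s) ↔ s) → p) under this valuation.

0.871

~q = 1 − 0.101 = 0.899
r → p = min(1, 1 − 0.181 + 0.972) = min(1, 1.791) = 1.000
(r → p) ↔ s = 1 − |1.000 − 0.892| = 1 − 0.108 = 0.892
((r → p) ↔ s) ↔ s = 1 − |0.892 − 0.892| = 1 − 0.000 = 1.000
(((r → p) ↔ s) ↔ s) → p = min(1, 1 − 1.000 + 0.972) = min(1, 0.972) = 0.972
~((((r → p) ↔ s) ↔ s) → p) = 1 − 0.972 = 0.028
~~((((r → p) ↔ s) ↔ s) → p) = 1 − 0.028 = 0.972
~q ⊗ ~~((((r → p) ↔ s) ↔ s) → p) = max(0, 0.899 + 0.972 − 1) = max(0, 0.871) = 0.871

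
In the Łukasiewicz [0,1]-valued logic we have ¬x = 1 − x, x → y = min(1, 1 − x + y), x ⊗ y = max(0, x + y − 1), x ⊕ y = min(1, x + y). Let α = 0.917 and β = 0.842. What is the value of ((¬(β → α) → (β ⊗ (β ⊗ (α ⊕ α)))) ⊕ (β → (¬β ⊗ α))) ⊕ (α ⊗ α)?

1.000

β → α = min(1, 1 − 0.842 + 0.917) = min(1, 1.075) = 1.000
¬(β → α) = 1 − 1.000 = 0.000
α ⊕ α = min(1, 0.917 + 0.917) = min(1, 1.834) = 1.000
β ⊗ (α ⊕ α) = max(0, 0.842 + 1.000 − 1) = max(0, 0.842) = 0.842
β ⊗ (β ⊗ (α ⊕ α)) = max(0, 0.842 + 0.842 − 1) = max(0, 0.684) = 0.684
¬(β → α) → (β ⊗ (β ⊗ (α ⊕ α))) = min(1, 1 − 0.000 + 0.684) = min(1, 1.684) = 1.000
¬β = 1 − 0.842 = 0.158
¬β ⊗ α = max(0, 0.158 + 0.917 − 1) = max(0, 0.075) = 0.075
β → (¬β ⊗ α) = min(1, 1 − 0.842 + 0.075) = min(1, 0.233) = 0.233
(¬(β → α) → (β ⊗ (β ⊗ (α ⊕ α)))) ⊕ (β → (¬β ⊗ α)) = min(1, 1.000 + 0.233) = min(1, 1.233) = 1.000
α ⊗ α = max(0, 0.917 + 0.917 − 1) = max(0, 0.834) = 0.834
((¬(β → α) → (β ⊗ (β ⊗ (α ⊕ α)))) ⊕ (β → (¬β ⊗ α))) ⊕ (α ⊗ α) = min(1, 1.000 + 0.834) = min(1, 1.834) = 1.000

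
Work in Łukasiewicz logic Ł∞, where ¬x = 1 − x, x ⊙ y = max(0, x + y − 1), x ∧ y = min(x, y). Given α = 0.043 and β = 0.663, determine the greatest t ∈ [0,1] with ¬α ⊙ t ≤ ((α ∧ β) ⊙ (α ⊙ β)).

¬α = 1 − 0.043 = 0.957
So the left factor is ¬α = 0.957.
α ∧ β = min(0.043, 0.663) = 0.043
α ⊙ β = max(0, 0.043 + 0.663 − 1) = max(0, -0.294) = 0.000
(α ∧ β) ⊙ (α ⊙ β) = max(0, 0.043 + 0.000 − 1) = max(0, -0.957) = 0.000
So the right-hand bound is (α ∧ β) ⊙ (α ⊙ β) = 0.000.
The residuum of the Łukasiewicz t-norm gives the supremum: min(1, 1 − 0.957 + 0.000).
1 − 0.957 + 0.000 = 0.043, so t = min(1, 0.043) = 0.043.
Check: 0.957 ⊙ 0.043 = max(0, 0.000) = 0.000 ≤ 0.000.

0.043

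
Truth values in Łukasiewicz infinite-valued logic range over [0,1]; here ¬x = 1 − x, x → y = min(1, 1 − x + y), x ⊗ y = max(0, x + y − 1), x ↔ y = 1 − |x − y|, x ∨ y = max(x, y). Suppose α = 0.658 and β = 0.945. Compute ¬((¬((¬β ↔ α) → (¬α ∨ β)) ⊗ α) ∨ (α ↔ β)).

¬β = 1 − 0.945 = 0.055
¬β ↔ α = 1 − |0.055 − 0.658| = 1 − 0.603 = 0.397
¬α = 1 − 0.658 = 0.342
¬α ∨ β = max(0.342, 0.945) = 0.945
(¬β ↔ α) → (¬α ∨ β) = min(1, 1 − 0.397 + 0.945) = min(1, 1.548) = 1.000
¬((¬β ↔ α) → (¬α ∨ β)) = 1 − 1.000 = 0.000
¬((¬β ↔ α) → (¬α ∨ β)) ⊗ α = max(0, 0.000 + 0.658 − 1) = max(0, -0.342) = 0.000
α ↔ β = 1 − |0.658 − 0.945| = 1 − 0.287 = 0.713
(¬((¬β ↔ α) → (¬α ∨ β)) ⊗ α) ∨ (α ↔ β) = max(0.000, 0.713) = 0.713
¬((¬((¬β ↔ α) → (¬α ∨ β)) ⊗ α) ∨ (α ↔ β)) = 1 − 0.713 = 0.287

0.287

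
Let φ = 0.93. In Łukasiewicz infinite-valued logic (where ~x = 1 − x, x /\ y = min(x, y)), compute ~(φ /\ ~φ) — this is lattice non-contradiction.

~φ = 1 − 0.93 = 0.07
φ /\ ~φ = min(0.93, 0.07) = 0.07
~(φ /\ ~φ) = 1 − 0.07 = 0.93
(The value 0.93 < 1 shows this instance is not satisfied; not a Ł∞-tautology — its value is 1 − min(a, 1−a).)

0.93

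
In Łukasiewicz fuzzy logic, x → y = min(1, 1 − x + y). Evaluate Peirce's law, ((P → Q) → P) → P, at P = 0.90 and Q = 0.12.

P → Q = min(1, 1 − 0.90 + 0.12) = min(1, 0.22) = 0.22
(P → Q) → P = min(1, 1 − 0.22 + 0.90) = min(1, 1.68) = 1.00
((P → Q) → P) → P = min(1, 1 − 1.00 + 0.90) = min(1, 0.90) = 0.90
(The value 0.90 < 1 shows this instance is not satisfied; not a Ł∞-tautology in general.)

0.90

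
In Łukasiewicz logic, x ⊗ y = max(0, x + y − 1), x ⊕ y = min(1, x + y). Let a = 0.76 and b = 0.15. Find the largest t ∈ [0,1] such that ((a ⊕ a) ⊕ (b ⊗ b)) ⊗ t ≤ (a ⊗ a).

0.52

a ⊕ a = min(1, 0.76 + 0.76) = min(1, 1.52) = 1.00
b ⊗ b = max(0, 0.15 + 0.15 − 1) = max(0, -0.70) = 0.00
(a ⊕ a) ⊕ (b ⊗ b) = min(1, 1.00 + 0.00) = min(1, 1.00) = 1.00
So the left factor is (a ⊕ a) ⊕ (b ⊗ b) = 1.00.
a ⊗ a = max(0, 0.76 + 0.76 − 1) = max(0, 0.52) = 0.52
So the right-hand bound is a ⊗ a = 0.52.
The residuum of the Łukasiewicz t-norm gives the supremum: min(1, 1 − 1.00 + 0.52).
1 − 1.00 + 0.52 = 0.52, so t = min(1, 0.52) = 0.52.
Check: 1.00 ⊗ 0.52 = max(0, 0.52) = 0.52 ≤ 0.52.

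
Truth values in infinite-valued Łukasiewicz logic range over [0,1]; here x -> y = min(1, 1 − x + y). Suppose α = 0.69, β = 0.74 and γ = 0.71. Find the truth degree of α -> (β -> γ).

β -> γ = min(1, 1 − 0.74 + 0.71) = min(1, 0.97) = 0.97
α -> (β -> γ) = min(1, 1 − 0.69 + 0.97) = min(1, 1.28) = 1.00

1.00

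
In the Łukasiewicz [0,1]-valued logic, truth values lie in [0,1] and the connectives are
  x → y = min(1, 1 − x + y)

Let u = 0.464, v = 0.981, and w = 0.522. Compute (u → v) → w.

u → v = min(1, 1 − 0.464 + 0.981) = min(1, 1.517) = 1.000
(u → v) → w = min(1, 1 − 1.000 + 0.522) = min(1, 0.522) = 0.522

0.522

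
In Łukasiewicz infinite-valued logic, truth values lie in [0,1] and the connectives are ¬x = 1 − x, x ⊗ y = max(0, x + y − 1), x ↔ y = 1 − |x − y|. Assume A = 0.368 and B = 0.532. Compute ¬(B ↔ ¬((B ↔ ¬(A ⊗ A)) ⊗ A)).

A ⊗ A = max(0, 0.368 + 0.368 − 1) = max(0, -0.264) = 0.000
¬(A ⊗ A) = 1 − 0.000 = 1.000
B ↔ ¬(A ⊗ A) = 1 − |0.532 − 1.000| = 1 − 0.468 = 0.532
(B ↔ ¬(A ⊗ A)) ⊗ A = max(0, 0.532 + 0.368 − 1) = max(0, -0.100) = 0.000
¬((B ↔ ¬(A ⊗ A)) ⊗ A) = 1 − 0.000 = 1.000
B ↔ ¬((B ↔ ¬(A ⊗ A)) ⊗ A) = 1 − |0.532 − 1.000| = 1 − 0.468 = 0.532
¬(B ↔ ¬((B ↔ ¬(A ⊗ A)) ⊗ A)) = 1 − 0.532 = 0.468

0.468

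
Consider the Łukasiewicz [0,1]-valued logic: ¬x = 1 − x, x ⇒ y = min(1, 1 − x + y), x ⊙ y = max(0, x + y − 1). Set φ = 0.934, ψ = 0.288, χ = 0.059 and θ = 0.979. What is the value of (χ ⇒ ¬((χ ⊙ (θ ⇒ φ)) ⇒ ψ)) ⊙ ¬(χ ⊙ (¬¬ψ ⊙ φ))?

θ ⇒ φ = min(1, 1 − 0.979 + 0.934) = min(1, 0.955) = 0.955
χ ⊙ (θ ⇒ φ) = max(0, 0.059 + 0.955 − 1) = max(0, 0.014) = 0.014
(χ ⊙ (θ ⇒ φ)) ⇒ ψ = min(1, 1 − 0.014 + 0.288) = min(1, 1.274) = 1.000
¬((χ ⊙ (θ ⇒ φ)) ⇒ ψ) = 1 − 1.000 = 0.000
χ ⇒ ¬((χ ⊙ (θ ⇒ φ)) ⇒ ψ) = min(1, 1 − 0.059 + 0.000) = min(1, 0.941) = 0.941
¬ψ = 1 − 0.288 = 0.712
¬¬ψ = 1 − 0.712 = 0.288
¬¬ψ ⊙ φ = max(0, 0.288 + 0.934 − 1) = max(0, 0.222) = 0.222
χ ⊙ (¬¬ψ ⊙ φ) = max(0, 0.059 + 0.222 − 1) = max(0, -0.719) = 0.000
¬(χ ⊙ (¬¬ψ ⊙ φ)) = 1 − 0.000 = 1.000
(χ ⇒ ¬((χ ⊙ (θ ⇒ φ)) ⇒ ψ)) ⊙ ¬(χ ⊙ (¬¬ψ ⊙ φ)) = max(0, 0.941 + 1.000 − 1) = max(0, 0.941) = 0.941

0.941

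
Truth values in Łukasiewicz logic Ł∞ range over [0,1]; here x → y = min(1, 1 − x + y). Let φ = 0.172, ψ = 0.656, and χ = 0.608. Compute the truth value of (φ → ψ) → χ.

0.608

φ → ψ = min(1, 1 − 0.172 + 0.656) = min(1, 1.484) = 1.000
(φ → ψ) → χ = min(1, 1 − 1.000 + 0.608) = min(1, 0.608) = 0.608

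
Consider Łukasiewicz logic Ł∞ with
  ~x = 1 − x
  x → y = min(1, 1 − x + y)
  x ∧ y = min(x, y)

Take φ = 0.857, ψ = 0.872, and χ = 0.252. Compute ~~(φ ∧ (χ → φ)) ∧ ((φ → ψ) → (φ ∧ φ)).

0.857

χ → φ = min(1, 1 − 0.252 + 0.857) = min(1, 1.605) = 1.000
φ ∧ (χ → φ) = min(0.857, 1.000) = 0.857
~(φ ∧ (χ → φ)) = 1 − 0.857 = 0.143
~~(φ ∧ (χ → φ)) = 1 − 0.143 = 0.857
φ → ψ = min(1, 1 − 0.857 + 0.872) = min(1, 1.015) = 1.000
φ ∧ φ = min(0.857, 0.857) = 0.857
(φ → ψ) → (φ ∧ φ) = min(1, 1 − 1.000 + 0.857) = min(1, 0.857) = 0.857
~~(φ ∧ (χ → φ)) ∧ ((φ → ψ) → (φ ∧ φ)) = min(0.857, 0.857) = 0.857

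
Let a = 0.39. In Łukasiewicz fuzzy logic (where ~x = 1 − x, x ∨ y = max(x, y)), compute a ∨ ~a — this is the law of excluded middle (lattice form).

~a = 1 − 0.39 = 0.61
a ∨ ~a = max(0.39, 0.61) = 0.61
(The value 0.61 < 1 shows this instance is not satisfied; not a Ł∞-tautology — its value is max(a, 1−a).)

0.61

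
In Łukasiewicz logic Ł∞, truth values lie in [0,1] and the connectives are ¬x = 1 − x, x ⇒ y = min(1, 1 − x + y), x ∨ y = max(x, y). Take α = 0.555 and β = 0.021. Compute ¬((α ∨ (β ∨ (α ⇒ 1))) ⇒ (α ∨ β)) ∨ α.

α ⇒ 1 = min(1, 1 − 0.555 + 1.000) = min(1, 1.445) = 1.000
β ∨ (α ⇒ 1) = max(0.021, 1.000) = 1.000
α ∨ (β ∨ (α ⇒ 1)) = max(0.555, 1.000) = 1.000
α ∨ β = max(0.555, 0.021) = 0.555
(α ∨ (β ∨ (α ⇒ 1))) ⇒ (α ∨ β) = min(1, 1 − 1.000 + 0.555) = min(1, 0.555) = 0.555
¬((α ∨ (β ∨ (α ⇒ 1))) ⇒ (α ∨ β)) = 1 − 0.555 = 0.445
¬((α ∨ (β ∨ (α ⇒ 1))) ⇒ (α ∨ β)) ∨ α = max(0.445, 0.555) = 0.555

0.555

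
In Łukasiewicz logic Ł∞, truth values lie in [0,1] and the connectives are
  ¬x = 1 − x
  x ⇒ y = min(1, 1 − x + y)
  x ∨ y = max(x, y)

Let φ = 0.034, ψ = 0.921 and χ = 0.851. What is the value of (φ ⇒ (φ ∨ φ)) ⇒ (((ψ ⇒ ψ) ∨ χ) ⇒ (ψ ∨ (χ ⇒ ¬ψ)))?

φ ∨ φ = max(0.034, 0.034) = 0.034
φ ⇒ (φ ∨ φ) = min(1, 1 − 0.034 + 0.034) = min(1, 1.000) = 1.000
ψ ⇒ ψ = min(1, 1 − 0.921 + 0.921) = min(1, 1.000) = 1.000
(ψ ⇒ ψ) ∨ χ = max(1.000, 0.851) = 1.000
¬ψ = 1 − 0.921 = 0.079
χ ⇒ ¬ψ = min(1, 1 − 0.851 + 0.079) = min(1, 0.228) = 0.228
ψ ∨ (χ ⇒ ¬ψ) = max(0.921, 0.228) = 0.921
((ψ ⇒ ψ) ∨ χ) ⇒ (ψ ∨ (χ ⇒ ¬ψ)) = min(1, 1 − 1.000 + 0.921) = min(1, 0.921) = 0.921
(φ ⇒ (φ ∨ φ)) ⇒ (((ψ ⇒ ψ) ∨ χ) ⇒ (ψ ∨ (χ ⇒ ¬ψ))) = min(1, 1 − 1.000 + 0.921) = min(1, 0.921) = 0.921

0.921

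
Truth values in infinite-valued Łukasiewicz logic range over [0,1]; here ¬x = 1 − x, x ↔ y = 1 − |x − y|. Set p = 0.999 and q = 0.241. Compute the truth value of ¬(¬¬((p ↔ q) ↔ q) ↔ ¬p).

0.998

p ↔ q = 1 − |0.999 − 0.241| = 1 − 0.758 = 0.242
(p ↔ q) ↔ q = 1 − |0.242 − 0.241| = 1 − 0.001 = 0.999
¬((p ↔ q) ↔ q) = 1 − 0.999 = 0.001
¬¬((p ↔ q) ↔ q) = 1 − 0.001 = 0.999
¬p = 1 − 0.999 = 0.001
¬¬((p ↔ q) ↔ q) ↔ ¬p = 1 − |0.999 − 0.001| = 1 − 0.998 = 0.002
¬(¬¬((p ↔ q) ↔ q) ↔ ¬p) = 1 − 0.002 = 0.998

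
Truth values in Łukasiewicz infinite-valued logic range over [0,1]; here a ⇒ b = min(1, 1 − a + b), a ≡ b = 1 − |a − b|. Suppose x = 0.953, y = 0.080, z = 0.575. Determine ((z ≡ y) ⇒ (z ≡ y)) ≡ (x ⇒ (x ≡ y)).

z ≡ y = 1 − |0.575 − 0.080| = 1 − 0.495 = 0.505
(z ≡ y) ⇒ (z ≡ y) = min(1, 1 − 0.505 + 0.505) = min(1, 1.000) = 1.000
x ≡ y = 1 − |0.953 − 0.080| = 1 − 0.873 = 0.127
x ⇒ (x ≡ y) = min(1, 1 − 0.953 + 0.127) = min(1, 0.174) = 0.174
((z ≡ y) ⇒ (z ≡ y)) ≡ (x ⇒ (x ≡ y)) = 1 − |1.000 − 0.174| = 1 − 0.826 = 0.174

0.174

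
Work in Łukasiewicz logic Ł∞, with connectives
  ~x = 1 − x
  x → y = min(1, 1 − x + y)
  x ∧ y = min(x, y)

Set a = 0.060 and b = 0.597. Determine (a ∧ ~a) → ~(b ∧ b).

1.000

~a = 1 − 0.060 = 0.940
a ∧ ~a = min(0.060, 0.940) = 0.060
b ∧ b = min(0.597, 0.597) = 0.597
~(b ∧ b) = 1 − 0.597 = 0.403
(a ∧ ~a) → ~(b ∧ b) = min(1, 1 − 0.060 + 0.403) = min(1, 1.343) = 1.000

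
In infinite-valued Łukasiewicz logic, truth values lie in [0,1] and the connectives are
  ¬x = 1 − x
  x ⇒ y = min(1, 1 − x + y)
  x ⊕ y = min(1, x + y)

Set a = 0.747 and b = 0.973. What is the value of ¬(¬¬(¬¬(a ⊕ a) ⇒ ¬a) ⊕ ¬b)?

0.720

a ⊕ a = min(1, 0.747 + 0.747) = min(1, 1.494) = 1.000
¬(a ⊕ a) = 1 − 1.000 = 0.000
¬¬(a ⊕ a) = 1 − 0.000 = 1.000
¬a = 1 − 0.747 = 0.253
¬¬(a ⊕ a) ⇒ ¬a = min(1, 1 − 1.000 + 0.253) = min(1, 0.253) = 0.253
¬(¬¬(a ⊕ a) ⇒ ¬a) = 1 − 0.253 = 0.747
¬¬(¬¬(a ⊕ a) ⇒ ¬a) = 1 − 0.747 = 0.253
¬b = 1 − 0.973 = 0.027
¬¬(¬¬(a ⊕ a) ⇒ ¬a) ⊕ ¬b = min(1, 0.253 + 0.027) = min(1, 0.280) = 0.280
¬(¬¬(¬¬(a ⊕ a) ⇒ ¬a) ⊕ ¬b) = 1 − 0.280 = 0.720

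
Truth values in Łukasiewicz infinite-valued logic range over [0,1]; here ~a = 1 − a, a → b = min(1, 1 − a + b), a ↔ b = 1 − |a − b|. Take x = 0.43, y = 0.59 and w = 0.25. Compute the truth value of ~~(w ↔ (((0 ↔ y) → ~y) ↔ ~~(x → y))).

0.25

0 ↔ y = 1 − |0.00 − 0.59| = 1 − 0.59 = 0.41
~y = 1 − 0.59 = 0.41
(0 ↔ y) → ~y = min(1, 1 − 0.41 + 0.41) = min(1, 1.00) = 1.00
x → y = min(1, 1 − 0.43 + 0.59) = min(1, 1.16) = 1.00
~(x → y) = 1 − 1.00 = 0.00
~~(x → y) = 1 − 0.00 = 1.00
((0 ↔ y) → ~y) ↔ ~~(x → y) = 1 − |1.00 − 1.00| = 1 − 0.00 = 1.00
w ↔ (((0 ↔ y) → ~y) ↔ ~~(x → y)) = 1 − |0.25 − 1.00| = 1 − 0.75 = 0.25
~(w ↔ (((0 ↔ y) → ~y) ↔ ~~(x → y))) = 1 − 0.25 = 0.75
~~(w ↔ (((0 ↔ y) → ~y) ↔ ~~(x → y))) = 1 − 0.75 = 0.25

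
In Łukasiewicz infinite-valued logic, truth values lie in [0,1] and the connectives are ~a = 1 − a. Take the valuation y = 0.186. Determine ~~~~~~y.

0.186

~y = 1 − 0.186 = 0.814
~~y = 1 − 0.814 = 0.186
~~~y = 1 − 0.186 = 0.814
~~~~y = 1 − 0.814 = 0.186
~~~~~y = 1 − 0.186 = 0.814
~~~~~~y = 1 − 0.814 = 0.186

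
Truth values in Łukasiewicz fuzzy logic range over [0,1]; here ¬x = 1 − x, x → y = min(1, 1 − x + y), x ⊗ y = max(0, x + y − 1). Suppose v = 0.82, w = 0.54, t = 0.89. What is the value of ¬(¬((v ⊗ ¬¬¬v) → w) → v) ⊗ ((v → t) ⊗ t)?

0.00

¬v = 1 − 0.82 = 0.18
¬¬v = 1 − 0.18 = 0.82
¬¬¬v = 1 − 0.82 = 0.18
v ⊗ ¬¬¬v = max(0, 0.82 + 0.18 − 1) = max(0, 0.00) = 0.00
(v ⊗ ¬¬¬v) → w = min(1, 1 − 0.00 + 0.54) = min(1, 1.54) = 1.00
¬((v ⊗ ¬¬¬v) → w) = 1 − 1.00 = 0.00
¬((v ⊗ ¬¬¬v) → w) → v = min(1, 1 − 0.00 + 0.82) = min(1, 1.82) = 1.00
¬(¬((v ⊗ ¬¬¬v) → w) → v) = 1 − 1.00 = 0.00
v → t = min(1, 1 − 0.82 + 0.89) = min(1, 1.07) = 1.00
(v → t) ⊗ t = max(0, 1.00 + 0.89 − 1) = max(0, 0.89) = 0.89
¬(¬((v ⊗ ¬¬¬v) → w) → v) ⊗ ((v → t) ⊗ t) = max(0, 0.00 + 0.89 − 1) = max(0, -0.11) = 0.00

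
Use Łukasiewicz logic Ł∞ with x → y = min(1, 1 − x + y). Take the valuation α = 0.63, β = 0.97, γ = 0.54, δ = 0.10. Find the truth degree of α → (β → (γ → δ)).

0.96

γ → δ = min(1, 1 − 0.54 + 0.10) = min(1, 0.56) = 0.56
β → (γ → δ) = min(1, 1 − 0.97 + 0.56) = min(1, 0.59) = 0.59
α → (β → (γ → δ)) = min(1, 1 − 0.63 + 0.59) = min(1, 0.96) = 0.96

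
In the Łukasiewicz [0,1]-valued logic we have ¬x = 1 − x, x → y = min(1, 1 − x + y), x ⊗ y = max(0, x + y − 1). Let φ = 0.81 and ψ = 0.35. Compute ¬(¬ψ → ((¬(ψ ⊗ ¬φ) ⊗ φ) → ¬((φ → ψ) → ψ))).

0.27

¬ψ = 1 − 0.35 = 0.65
¬φ = 1 − 0.81 = 0.19
ψ ⊗ ¬φ = max(0, 0.35 + 0.19 − 1) = max(0, -0.46) = 0.00
¬(ψ ⊗ ¬φ) = 1 − 0.00 = 1.00
¬(ψ ⊗ ¬φ) ⊗ φ = max(0, 1.00 + 0.81 − 1) = max(0, 0.81) = 0.81
φ → ψ = min(1, 1 − 0.81 + 0.35) = min(1, 0.54) = 0.54
(φ → ψ) → ψ = min(1, 1 − 0.54 + 0.35) = min(1, 0.81) = 0.81
¬((φ → ψ) → ψ) = 1 − 0.81 = 0.19
(¬(ψ ⊗ ¬φ) ⊗ φ) → ¬((φ → ψ) → ψ) = min(1, 1 − 0.81 + 0.19) = min(1, 0.38) = 0.38
¬ψ → ((¬(ψ ⊗ ¬φ) ⊗ φ) → ¬((φ → ψ) → ψ)) = min(1, 1 − 0.65 + 0.38) = min(1, 0.73) = 0.73
¬(¬ψ → ((¬(ψ ⊗ ¬φ) ⊗ φ) → ¬((φ → ψ) → ψ))) = 1 − 0.73 = 0.27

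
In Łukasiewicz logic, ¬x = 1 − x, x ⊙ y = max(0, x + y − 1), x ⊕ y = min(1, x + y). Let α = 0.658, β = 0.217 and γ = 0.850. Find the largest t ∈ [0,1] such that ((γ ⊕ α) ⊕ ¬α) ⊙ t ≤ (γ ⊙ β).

0.067

γ ⊕ α = min(1, 0.850 + 0.658) = min(1, 1.508) = 1.000
¬α = 1 − 0.658 = 0.342
(γ ⊕ α) ⊕ ¬α = min(1, 1.000 + 0.342) = min(1, 1.342) = 1.000
So the left factor is (γ ⊕ α) ⊕ ¬α = 1.000.
γ ⊙ β = max(0, 0.850 + 0.217 − 1) = max(0, 0.067) = 0.067
So the right-hand bound is γ ⊙ β = 0.067.
The residuum of the Łukasiewicz t-norm gives the supremum: min(1, 1 − 1.000 + 0.067).
1 − 1.000 + 0.067 = 0.067, so t = min(1, 0.067) = 0.067.
Check: 1.000 ⊙ 0.067 = max(0, 0.067) = 0.067 ≤ 0.067.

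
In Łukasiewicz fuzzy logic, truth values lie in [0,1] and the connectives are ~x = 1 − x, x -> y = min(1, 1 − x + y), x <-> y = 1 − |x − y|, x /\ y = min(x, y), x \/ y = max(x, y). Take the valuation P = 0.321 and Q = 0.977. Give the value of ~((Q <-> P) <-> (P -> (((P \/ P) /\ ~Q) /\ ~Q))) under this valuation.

Q <-> P = 1 − |0.977 − 0.321| = 1 − 0.656 = 0.344
P \/ P = max(0.321, 0.321) = 0.321
~Q = 1 − 0.977 = 0.023
(P \/ P) /\ ~Q = min(0.321, 0.023) = 0.023
((P \/ P) /\ ~Q) /\ ~Q = min(0.023, 0.023) = 0.023
P -> (((P \/ P) /\ ~Q) /\ ~Q) = min(1, 1 − 0.321 + 0.023) = min(1, 0.702) = 0.702
(Q <-> P) <-> (P -> (((P \/ P) /\ ~Q) /\ ~Q)) = 1 − |0.344 − 0.702| = 1 − 0.358 = 0.642
~((Q <-> P) <-> (P -> (((P \/ P) /\ ~Q) /\ ~Q))) = 1 − 0.642 = 0.358

0.358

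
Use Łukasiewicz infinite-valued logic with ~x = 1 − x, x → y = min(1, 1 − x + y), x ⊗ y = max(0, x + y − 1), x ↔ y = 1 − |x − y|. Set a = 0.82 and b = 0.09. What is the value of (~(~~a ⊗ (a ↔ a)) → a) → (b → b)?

~a = 1 − 0.82 = 0.18
~~a = 1 − 0.18 = 0.82
a ↔ a = 1 − |0.82 − 0.82| = 1 − 0.00 = 1.00
~~a ⊗ (a ↔ a) = max(0, 0.82 + 1.00 − 1) = max(0, 0.82) = 0.82
~(~~a ⊗ (a ↔ a)) = 1 − 0.82 = 0.18
~(~~a ⊗ (a ↔ a)) → a = min(1, 1 − 0.18 + 0.82) = min(1, 1.64) = 1.00
b → b = min(1, 1 − 0.09 + 0.09) = min(1, 1.00) = 1.00
(~(~~a ⊗ (a ↔ a)) → a) → (b → b) = min(1, 1 − 1.00 + 1.00) = min(1, 1.00) = 1.00

1.00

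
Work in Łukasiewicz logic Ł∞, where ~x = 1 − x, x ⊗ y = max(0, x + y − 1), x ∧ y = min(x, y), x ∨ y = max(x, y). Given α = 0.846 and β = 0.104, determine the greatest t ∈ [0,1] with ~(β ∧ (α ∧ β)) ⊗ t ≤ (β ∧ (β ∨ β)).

0.208

α ∧ β = min(0.846, 0.104) = 0.104
β ∧ (α ∧ β) = min(0.104, 0.104) = 0.104
~(β ∧ (α ∧ β)) = 1 − 0.104 = 0.896
So the left factor is ~(β ∧ (α ∧ β)) = 0.896.
β ∨ β = max(0.104, 0.104) = 0.104
β ∧ (β ∨ β) = min(0.104, 0.104) = 0.104
So the right-hand bound is β ∧ (β ∨ β) = 0.104.
The residuum of the Łukasiewicz t-norm gives the supremum: min(1, 1 − 0.896 + 0.104).
1 − 0.896 + 0.104 = 0.208, so t = min(1, 0.208) = 0.208.
Check: 0.896 ⊗ 0.208 = max(0, 0.104) = 0.104 ≤ 0.104.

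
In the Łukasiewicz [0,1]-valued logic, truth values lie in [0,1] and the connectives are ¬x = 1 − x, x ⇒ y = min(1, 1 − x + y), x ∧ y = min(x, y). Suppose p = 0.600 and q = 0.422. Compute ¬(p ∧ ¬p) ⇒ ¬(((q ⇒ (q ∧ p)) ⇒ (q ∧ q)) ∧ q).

¬p = 1 − 0.600 = 0.400
p ∧ ¬p = min(0.600, 0.400) = 0.400
¬(p ∧ ¬p) = 1 − 0.400 = 0.600
q ∧ p = min(0.422, 0.600) = 0.422
q ⇒ (q ∧ p) = min(1, 1 − 0.422 + 0.422) = min(1, 1.000) = 1.000
q ∧ q = min(0.422, 0.422) = 0.422
(q ⇒ (q ∧ p)) ⇒ (q ∧ q) = min(1, 1 − 1.000 + 0.422) = min(1, 0.422) = 0.422
((q ⇒ (q ∧ p)) ⇒ (q ∧ q)) ∧ q = min(0.422, 0.422) = 0.422
¬(((q ⇒ (q ∧ p)) ⇒ (q ∧ q)) ∧ q) = 1 − 0.422 = 0.578
¬(p ∧ ¬p) ⇒ ¬(((q ⇒ (q ∧ p)) ⇒ (q ∧ q)) ∧ q) = min(1, 1 − 0.600 + 0.578) = min(1, 0.978) = 0.978

0.978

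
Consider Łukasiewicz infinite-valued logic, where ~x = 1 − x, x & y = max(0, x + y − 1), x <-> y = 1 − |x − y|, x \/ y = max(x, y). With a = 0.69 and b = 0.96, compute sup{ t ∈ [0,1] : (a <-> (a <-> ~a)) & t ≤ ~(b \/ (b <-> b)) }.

0.07

~a = 1 − 0.69 = 0.31
a <-> ~a = 1 − |0.69 − 0.31| = 1 − 0.38 = 0.62
a <-> (a <-> ~a) = 1 − |0.69 − 0.62| = 1 − 0.07 = 0.93
So the left factor is a <-> (a <-> ~a) = 0.93.
b <-> b = 1 − |0.96 − 0.96| = 1 − 0.00 = 1.00
b \/ (b <-> b) = max(0.96, 1.00) = 1.00
~(b \/ (b <-> b)) = 1 − 1.00 = 0.00
So the right-hand bound is ~(b \/ (b <-> b)) = 0.00.
The residuum of the Łukasiewicz t-norm gives the supremum: min(1, 1 − 0.93 + 0.00).
1 − 0.93 + 0.00 = 0.07, so t = min(1, 0.07) = 0.07.
Check: 0.93 & 0.07 = max(0, 0.00) = 0.00 ≤ 0.00.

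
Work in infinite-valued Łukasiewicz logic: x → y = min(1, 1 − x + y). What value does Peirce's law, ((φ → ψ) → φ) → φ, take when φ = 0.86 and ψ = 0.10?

φ → ψ = min(1, 1 − 0.86 + 0.10) = min(1, 0.24) = 0.24
(φ → ψ) → φ = min(1, 1 − 0.24 + 0.86) = min(1, 1.62) = 1.00
((φ → ψ) → φ) → φ = min(1, 1 − 1.00 + 0.86) = min(1, 0.86) = 0.86
(The value 0.86 < 1 shows this instance is not satisfied; not a Ł∞-tautology in general.)

0.86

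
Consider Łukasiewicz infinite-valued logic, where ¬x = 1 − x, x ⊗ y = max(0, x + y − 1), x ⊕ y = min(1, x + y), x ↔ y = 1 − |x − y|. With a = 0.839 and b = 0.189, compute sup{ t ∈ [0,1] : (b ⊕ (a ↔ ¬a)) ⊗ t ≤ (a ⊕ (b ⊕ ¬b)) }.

¬a = 1 − 0.839 = 0.161
a ↔ ¬a = 1 − |0.839 − 0.161| = 1 − 0.678 = 0.322
b ⊕ (a ↔ ¬a) = min(1, 0.189 + 0.322) = min(1, 0.511) = 0.511
So the left factor is b ⊕ (a ↔ ¬a) = 0.511.
¬b = 1 − 0.189 = 0.811
b ⊕ ¬b = min(1, 0.189 + 0.811) = min(1, 1.000) = 1.000
a ⊕ (b ⊕ ¬b) = min(1, 0.839 + 1.000) = min(1, 1.839) = 1.000
So the right-hand bound is a ⊕ (b ⊕ ¬b) = 1.000.
The residuum of the Łukasiewicz t-norm gives the supremum: min(1, 1 − 0.511 + 1.000).
1 − 0.511 + 1.000 = 1.489, so t = min(1, 1.489) = 1.000.
Check: 0.511 ⊗ 1.000 = max(0, 0.511) = 0.511 ≤ 1.000.

1.000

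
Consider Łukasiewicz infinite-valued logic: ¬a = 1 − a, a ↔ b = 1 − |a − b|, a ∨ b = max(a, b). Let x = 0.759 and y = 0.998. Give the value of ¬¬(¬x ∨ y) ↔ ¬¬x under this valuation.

¬x = 1 − 0.759 = 0.241
¬x ∨ y = max(0.241, 0.998) = 0.998
¬(¬x ∨ y) = 1 − 0.998 = 0.002
¬¬(¬x ∨ y) = 1 − 0.002 = 0.998
¬¬x = 1 − 0.241 = 0.759
¬¬(¬x ∨ y) ↔ ¬¬x = 1 − |0.998 − 0.759| = 1 − 0.239 = 0.761

0.761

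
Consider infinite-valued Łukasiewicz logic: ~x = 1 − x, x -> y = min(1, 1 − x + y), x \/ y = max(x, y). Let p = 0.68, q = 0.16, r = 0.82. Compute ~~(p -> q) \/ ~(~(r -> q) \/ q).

p -> q = min(1, 1 − 0.68 + 0.16) = min(1, 0.48) = 0.48
~(p -> q) = 1 − 0.48 = 0.52
~~(p -> q) = 1 − 0.52 = 0.48
r -> q = min(1, 1 − 0.82 + 0.16) = min(1, 0.34) = 0.34
~(r -> q) = 1 − 0.34 = 0.66
~(r -> q) \/ q = max(0.66, 0.16) = 0.66
~(~(r -> q) \/ q) = 1 − 0.66 = 0.34
~~(p -> q) \/ ~(~(r -> q) \/ q) = max(0.48, 0.34) = 0.48

0.48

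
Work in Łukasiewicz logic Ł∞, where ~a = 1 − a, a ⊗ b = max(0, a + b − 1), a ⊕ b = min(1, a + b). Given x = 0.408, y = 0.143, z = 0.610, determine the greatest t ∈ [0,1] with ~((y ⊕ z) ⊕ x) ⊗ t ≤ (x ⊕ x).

y ⊕ z = min(1, 0.143 + 0.610) = min(1, 0.753) = 0.753
(y ⊕ z) ⊕ x = min(1, 0.753 + 0.408) = min(1, 1.161) = 1.000
~((y ⊕ z) ⊕ x) = 1 − 1.000 = 0.000
So the left factor is ~((y ⊕ z) ⊕ x) = 0.000.
x ⊕ x = min(1, 0.408 + 0.408) = min(1, 0.816) = 0.816
So the right-hand bound is x ⊕ x = 0.816.
The residuum of the Łukasiewicz t-norm gives the supremum: min(1, 1 − 0.000 + 0.816).
1 − 0.000 + 0.816 = 1.816, so t = min(1, 1.816) = 1.000.
Check: 0.000 ⊗ 1.000 = max(0, 0.000) = 0.000 ≤ 0.816.

1.000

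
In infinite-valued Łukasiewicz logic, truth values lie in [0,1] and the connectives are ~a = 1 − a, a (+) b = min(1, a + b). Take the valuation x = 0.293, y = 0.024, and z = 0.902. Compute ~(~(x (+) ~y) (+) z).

~y = 1 − 0.024 = 0.976
x (+) ~y = min(1, 0.293 + 0.976) = min(1, 1.269) = 1.000
~(x (+) ~y) = 1 − 1.000 = 0.000
~(x (+) ~y) (+) z = min(1, 0.000 + 0.902) = min(1, 0.902) = 0.902
~(~(x (+) ~y) (+) z) = 1 − 0.902 = 0.098

0.098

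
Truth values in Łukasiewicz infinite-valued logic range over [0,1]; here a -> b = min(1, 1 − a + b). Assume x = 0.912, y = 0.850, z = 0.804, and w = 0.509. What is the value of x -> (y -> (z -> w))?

0.943

z -> w = min(1, 1 − 0.804 + 0.509) = min(1, 0.705) = 0.705
y -> (z -> w) = min(1, 1 − 0.850 + 0.705) = min(1, 0.855) = 0.855
x -> (y -> (z -> w)) = min(1, 1 − 0.912 + 0.855) = min(1, 0.943) = 0.943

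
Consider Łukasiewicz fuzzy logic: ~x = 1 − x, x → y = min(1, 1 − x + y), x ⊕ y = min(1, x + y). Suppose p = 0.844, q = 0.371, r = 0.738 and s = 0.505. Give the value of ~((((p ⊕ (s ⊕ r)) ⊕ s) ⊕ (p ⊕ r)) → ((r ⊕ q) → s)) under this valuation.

0.495

s ⊕ r = min(1, 0.505 + 0.738) = min(1, 1.243) = 1.000
p ⊕ (s ⊕ r) = min(1, 0.844 + 1.000) = min(1, 1.844) = 1.000
(p ⊕ (s ⊕ r)) ⊕ s = min(1, 1.000 + 0.505) = min(1, 1.505) = 1.000
p ⊕ r = min(1, 0.844 + 0.738) = min(1, 1.582) = 1.000
((p ⊕ (s ⊕ r)) ⊕ s) ⊕ (p ⊕ r) = min(1, 1.000 + 1.000) = min(1, 2.000) = 1.000
r ⊕ q = min(1, 0.738 + 0.371) = min(1, 1.109) = 1.000
(r ⊕ q) → s = min(1, 1 − 1.000 + 0.505) = min(1, 0.505) = 0.505
(((p ⊕ (s ⊕ r)) ⊕ s) ⊕ (p ⊕ r)) → ((r ⊕ q) → s) = min(1, 1 − 1.000 + 0.505) = min(1, 0.505) = 0.505
~((((p ⊕ (s ⊕ r)) ⊕ s) ⊕ (p ⊕ r)) → ((r ⊕ q) → s)) = 1 − 0.505 = 0.495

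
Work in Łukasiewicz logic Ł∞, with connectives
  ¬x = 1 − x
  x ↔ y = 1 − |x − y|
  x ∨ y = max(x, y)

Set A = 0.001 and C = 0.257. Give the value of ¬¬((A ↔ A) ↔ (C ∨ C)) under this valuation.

0.257

A ↔ A = 1 − |0.001 − 0.001| = 1 − 0.000 = 1.000
C ∨ C = max(0.257, 0.257) = 0.257
(A ↔ A) ↔ (C ∨ C) = 1 − |1.000 − 0.257| = 1 − 0.743 = 0.257
¬((A ↔ A) ↔ (C ∨ C)) = 1 − 0.257 = 0.743
¬¬((A ↔ A) ↔ (C ∨ C)) = 1 − 0.743 = 0.257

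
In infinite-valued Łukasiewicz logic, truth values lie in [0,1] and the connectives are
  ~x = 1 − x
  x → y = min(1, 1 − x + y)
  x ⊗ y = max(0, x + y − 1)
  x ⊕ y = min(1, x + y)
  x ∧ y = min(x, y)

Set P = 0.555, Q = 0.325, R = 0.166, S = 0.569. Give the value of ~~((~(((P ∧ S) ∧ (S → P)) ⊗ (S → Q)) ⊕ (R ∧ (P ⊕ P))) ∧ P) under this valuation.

0.555

P ∧ S = min(0.555, 0.569) = 0.555
S → P = min(1, 1 − 0.569 + 0.555) = min(1, 0.986) = 0.986
(P ∧ S) ∧ (S → P) = min(0.555, 0.986) = 0.555
S → Q = min(1, 1 − 0.569 + 0.325) = min(1, 0.756) = 0.756
((P ∧ S) ∧ (S → P)) ⊗ (S → Q) = max(0, 0.555 + 0.756 − 1) = max(0, 0.311) = 0.311
~(((P ∧ S) ∧ (S → P)) ⊗ (S → Q)) = 1 − 0.311 = 0.689
P ⊕ P = min(1, 0.555 + 0.555) = min(1, 1.110) = 1.000
R ∧ (P ⊕ P) = min(0.166, 1.000) = 0.166
~(((P ∧ S) ∧ (S → P)) ⊗ (S → Q)) ⊕ (R ∧ (P ⊕ P)) = min(1, 0.689 + 0.166) = min(1, 0.855) = 0.855
(~(((P ∧ S) ∧ (S → P)) ⊗ (S → Q)) ⊕ (R ∧ (P ⊕ P))) ∧ P = min(0.855, 0.555) = 0.555
~((~(((P ∧ S) ∧ (S → P)) ⊗ (S → Q)) ⊕ (R ∧ (P ⊕ P))) ∧ P) = 1 − 0.555 = 0.445
~~((~(((P ∧ S) ∧ (S → P)) ⊗ (S → Q)) ⊕ (R ∧ (P ⊕ P))) ∧ P) = 1 − 0.445 = 0.555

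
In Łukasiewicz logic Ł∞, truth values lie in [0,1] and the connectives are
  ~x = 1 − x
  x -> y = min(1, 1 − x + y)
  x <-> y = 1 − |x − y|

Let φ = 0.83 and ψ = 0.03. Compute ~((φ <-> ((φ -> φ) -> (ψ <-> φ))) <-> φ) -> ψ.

φ -> φ = min(1, 1 − 0.83 + 0.83) = min(1, 1.00) = 1.00
ψ <-> φ = 1 − |0.03 − 0.83| = 1 − 0.80 = 0.20
(φ -> φ) -> (ψ <-> φ) = min(1, 1 − 1.00 + 0.20) = min(1, 0.20) = 0.20
φ <-> ((φ -> φ) -> (ψ <-> φ)) = 1 − |0.83 − 0.20| = 1 − 0.63 = 0.37
(φ <-> ((φ -> φ) -> (ψ <-> φ))) <-> φ = 1 − |0.37 − 0.83| = 1 − 0.46 = 0.54
~((φ <-> ((φ -> φ) -> (ψ <-> φ))) <-> φ) = 1 − 0.54 = 0.46
~((φ <-> ((φ -> φ) -> (ψ <-> φ))) <-> φ) -> ψ = min(1, 1 − 0.46 + 0.03) = min(1, 0.57) = 0.57

0.57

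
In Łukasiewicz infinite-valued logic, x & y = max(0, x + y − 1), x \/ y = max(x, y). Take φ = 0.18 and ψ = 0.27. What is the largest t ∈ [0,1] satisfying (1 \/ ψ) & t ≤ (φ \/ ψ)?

0.27

1 \/ ψ = max(1.00, 0.27) = 1.00
So the left factor is 1 \/ ψ = 1.00.
φ \/ ψ = max(0.18, 0.27) = 0.27
So the right-hand bound is φ \/ ψ = 0.27.
The residuum of the Łukasiewicz t-norm gives the supremum: min(1, 1 − 1.00 + 0.27).
1 − 1.00 + 0.27 = 0.27, so t = min(1, 0.27) = 0.27.
Check: 1.00 & 0.27 = max(0, 0.27) = 0.27 ≤ 0.27.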